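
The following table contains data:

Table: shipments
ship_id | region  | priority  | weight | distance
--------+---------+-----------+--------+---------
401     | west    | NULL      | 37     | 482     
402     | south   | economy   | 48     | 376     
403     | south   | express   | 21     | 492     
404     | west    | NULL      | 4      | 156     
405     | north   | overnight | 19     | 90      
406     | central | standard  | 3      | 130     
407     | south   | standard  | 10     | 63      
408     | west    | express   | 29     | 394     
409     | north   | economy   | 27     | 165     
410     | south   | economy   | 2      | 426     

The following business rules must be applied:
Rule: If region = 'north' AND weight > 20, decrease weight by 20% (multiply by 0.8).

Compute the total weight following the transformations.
194.6

Step 1: Find records where region = 'north' AND weight > 20
Step 2: 1 records match, summing to 27
Step 3: After multiplier: 27 × 0.8 = 21.6
Step 4: Unaffected records sum: 173
Step 5: Final sum = 21.6 + 173 = 194.6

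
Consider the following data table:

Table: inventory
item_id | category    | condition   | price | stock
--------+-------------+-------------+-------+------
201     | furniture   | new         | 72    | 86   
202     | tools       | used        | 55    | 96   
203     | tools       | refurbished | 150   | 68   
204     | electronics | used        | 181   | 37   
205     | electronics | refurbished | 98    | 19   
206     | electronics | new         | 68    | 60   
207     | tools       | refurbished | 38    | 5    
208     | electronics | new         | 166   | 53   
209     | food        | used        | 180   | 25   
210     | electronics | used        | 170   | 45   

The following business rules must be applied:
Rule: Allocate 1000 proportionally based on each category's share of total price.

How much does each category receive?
electronics: 579.8, food: 152.8, furniture: 61.12, tools: 206.28

Step 1: Calculate total price = 1178
Step 2: Calculate each category's proportion:
  electronics: 683/1178 = 57.98% → 579.8
  food: 180/1178 = 15.28% → 152.8
  furniture: 72/1178 = 6.11% → 61.12
  tools: 243/1178 = 20.63% → 206.28
Step 3: Verify: sum of allocations ≈ 1000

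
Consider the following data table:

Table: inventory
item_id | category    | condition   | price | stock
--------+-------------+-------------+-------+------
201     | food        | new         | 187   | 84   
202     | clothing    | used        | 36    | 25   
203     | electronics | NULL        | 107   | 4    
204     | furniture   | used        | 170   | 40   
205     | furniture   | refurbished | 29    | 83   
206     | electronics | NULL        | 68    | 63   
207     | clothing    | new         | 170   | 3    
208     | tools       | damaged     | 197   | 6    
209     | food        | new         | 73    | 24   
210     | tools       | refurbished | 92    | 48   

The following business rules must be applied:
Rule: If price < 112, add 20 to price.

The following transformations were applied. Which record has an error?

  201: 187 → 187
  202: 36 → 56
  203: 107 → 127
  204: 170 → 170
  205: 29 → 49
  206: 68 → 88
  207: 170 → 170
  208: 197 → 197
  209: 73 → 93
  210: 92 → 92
Record 210 has an error. The correct transformed value should be 112, not 92.

Step 1: Check each record against the rule
Step 2: Record 210 has price = 92
Step 3: Since 92 < 112, the bonus should have been applied
Step 4: Correct value = 112, but claimed value = 92
Conclusion: Record 210 has the error.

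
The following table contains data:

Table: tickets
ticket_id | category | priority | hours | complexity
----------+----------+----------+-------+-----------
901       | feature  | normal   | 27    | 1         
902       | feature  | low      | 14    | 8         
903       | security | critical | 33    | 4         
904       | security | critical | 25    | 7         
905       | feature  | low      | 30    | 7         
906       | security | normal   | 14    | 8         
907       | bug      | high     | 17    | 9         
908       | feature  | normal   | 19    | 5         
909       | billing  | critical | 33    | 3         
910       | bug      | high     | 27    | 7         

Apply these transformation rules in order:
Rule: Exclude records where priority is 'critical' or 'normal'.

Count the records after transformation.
4

Step 1: Count records to exclude
  - 3 (critical) + 3 (normal) = 6 records
Step 2: Total records: 10
Step 3: Remaining = 10 - 6 = 4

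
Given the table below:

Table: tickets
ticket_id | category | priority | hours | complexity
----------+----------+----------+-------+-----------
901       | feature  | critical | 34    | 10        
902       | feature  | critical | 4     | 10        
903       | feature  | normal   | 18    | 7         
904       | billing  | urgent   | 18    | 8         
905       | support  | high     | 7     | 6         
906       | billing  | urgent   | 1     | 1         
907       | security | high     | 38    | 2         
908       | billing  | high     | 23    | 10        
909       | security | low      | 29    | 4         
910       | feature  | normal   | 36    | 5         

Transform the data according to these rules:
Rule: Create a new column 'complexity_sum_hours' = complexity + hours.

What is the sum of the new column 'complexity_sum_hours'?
271

Step 1: For each record, compute complexity + hours
Example calculations:
  10 + 34 = 44
  10 + 4 = 14
  7 + 18 = 25
  ...
Step 2: Sum all derived values
Step 3: Total = 271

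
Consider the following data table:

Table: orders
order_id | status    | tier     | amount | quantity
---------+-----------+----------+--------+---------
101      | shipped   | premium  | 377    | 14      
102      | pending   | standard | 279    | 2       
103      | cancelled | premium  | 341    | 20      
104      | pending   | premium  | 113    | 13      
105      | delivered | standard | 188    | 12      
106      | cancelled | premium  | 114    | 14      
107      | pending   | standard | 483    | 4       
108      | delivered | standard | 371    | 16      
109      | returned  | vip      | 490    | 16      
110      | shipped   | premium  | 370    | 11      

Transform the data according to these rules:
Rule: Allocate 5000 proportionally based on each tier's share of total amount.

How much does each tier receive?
premium: 2103.33, standard: 2112.92, vip: 783.75

Step 1: Calculate total amount = 3126
Step 2: Calculate each tier's proportion:
  premium: 1315/3126 = 42.07% → 2103.33
  standard: 1321/3126 = 42.26% → 2112.92
  vip: 490/3126 = 15.67% → 783.75
Step 3: Verify: sum of allocations ≈ 5000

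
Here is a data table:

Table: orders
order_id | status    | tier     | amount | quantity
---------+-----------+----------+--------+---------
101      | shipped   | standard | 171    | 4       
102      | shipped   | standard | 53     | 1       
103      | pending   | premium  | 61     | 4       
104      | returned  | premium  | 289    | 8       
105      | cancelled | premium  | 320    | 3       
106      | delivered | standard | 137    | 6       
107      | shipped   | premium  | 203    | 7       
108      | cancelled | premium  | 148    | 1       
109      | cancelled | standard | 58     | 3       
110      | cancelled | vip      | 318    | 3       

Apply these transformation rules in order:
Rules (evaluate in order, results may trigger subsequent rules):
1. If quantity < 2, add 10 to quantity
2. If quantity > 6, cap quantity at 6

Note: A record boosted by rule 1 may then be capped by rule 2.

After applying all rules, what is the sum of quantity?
47

Step 1: Apply rule 1 to records with quantity < 2
  - 2 records get bonus of 10
  - Of these, 2 records then exceed 6 and get capped
Step 2: Apply rule 2 to records with quantity > 6
  - 2 records (original) are capped
Step 3: Calculate final sum = 47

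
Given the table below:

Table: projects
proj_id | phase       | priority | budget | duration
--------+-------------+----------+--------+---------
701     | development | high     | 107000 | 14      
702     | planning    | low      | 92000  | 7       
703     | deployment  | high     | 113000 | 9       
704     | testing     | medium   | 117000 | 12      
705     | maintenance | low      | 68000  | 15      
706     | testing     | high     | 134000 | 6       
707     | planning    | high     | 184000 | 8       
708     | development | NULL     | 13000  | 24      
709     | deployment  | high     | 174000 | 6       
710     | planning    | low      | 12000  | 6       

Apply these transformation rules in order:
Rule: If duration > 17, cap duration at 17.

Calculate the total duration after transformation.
100

Step 1: 1 records have duration > 17
Step 2: These records originally summed to 24
Step 3: After capping: 1 × 17 = 17
Step 4: Unaffected records sum: 83
Step 5: Final sum = 17 + 83 = 100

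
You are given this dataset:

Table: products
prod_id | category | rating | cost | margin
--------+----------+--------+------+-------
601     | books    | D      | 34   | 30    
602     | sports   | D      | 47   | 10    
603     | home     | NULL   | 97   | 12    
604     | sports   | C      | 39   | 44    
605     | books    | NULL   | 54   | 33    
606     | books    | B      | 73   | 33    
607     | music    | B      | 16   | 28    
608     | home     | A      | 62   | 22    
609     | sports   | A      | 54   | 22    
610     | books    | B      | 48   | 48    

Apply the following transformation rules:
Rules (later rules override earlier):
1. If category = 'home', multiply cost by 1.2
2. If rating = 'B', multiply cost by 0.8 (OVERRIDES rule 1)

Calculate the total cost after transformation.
528.4

Step 1: Rule 2 takes priority for records with rating = 'B'
  - 3 records: 137 × 0.8 = 109.6
Step 2: Rule 1 applies to remaining records with category = 'home'
  - 2 records: 159 × 1.2 = 190.8
Step 3: Other records unchanged: 228
Step 4: Final sum = 109.6 + 190.8 + 228 = 528.4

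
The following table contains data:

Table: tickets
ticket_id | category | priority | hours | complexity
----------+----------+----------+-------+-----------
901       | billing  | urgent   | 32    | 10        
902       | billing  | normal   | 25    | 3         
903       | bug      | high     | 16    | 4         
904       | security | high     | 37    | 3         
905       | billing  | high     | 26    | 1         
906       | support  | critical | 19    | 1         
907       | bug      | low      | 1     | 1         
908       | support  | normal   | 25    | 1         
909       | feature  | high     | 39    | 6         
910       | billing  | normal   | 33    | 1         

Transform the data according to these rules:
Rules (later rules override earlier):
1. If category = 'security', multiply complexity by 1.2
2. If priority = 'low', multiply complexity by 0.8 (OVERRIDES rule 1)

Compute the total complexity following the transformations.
31.4

Step 1: Rule 2 takes priority for records with priority = 'low'
  - 1 records: 1 × 0.8 = 0.8
Step 2: Rule 1 applies to remaining records with category = 'security'
  - 1 records: 3 × 1.2 = 3.6
Step 3: Other records unchanged: 27
Step 4: Final sum = 0.8 + 3.6 + 27 = 31.4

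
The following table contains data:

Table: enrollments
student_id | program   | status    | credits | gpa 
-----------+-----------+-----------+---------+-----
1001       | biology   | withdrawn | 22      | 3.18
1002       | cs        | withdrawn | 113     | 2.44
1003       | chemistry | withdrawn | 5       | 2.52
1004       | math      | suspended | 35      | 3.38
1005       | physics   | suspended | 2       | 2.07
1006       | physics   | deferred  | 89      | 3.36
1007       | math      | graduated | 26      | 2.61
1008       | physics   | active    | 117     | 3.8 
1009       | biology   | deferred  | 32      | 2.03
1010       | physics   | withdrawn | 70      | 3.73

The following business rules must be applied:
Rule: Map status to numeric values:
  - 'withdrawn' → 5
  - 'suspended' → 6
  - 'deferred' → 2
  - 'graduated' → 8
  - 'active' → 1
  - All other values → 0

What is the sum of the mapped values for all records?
45

Step 1: Apply mapping to each record
Step 2: Count by status:
  'withdrawn': 4 records × 5 = 20
  'suspended': 2 records × 6 = 12
  'deferred': 2 records × 2 = 4
  'graduated': 1 records × 8 = 8
  'active': 1 records × 1 = 1
Step 3: Sum all mapped values = 45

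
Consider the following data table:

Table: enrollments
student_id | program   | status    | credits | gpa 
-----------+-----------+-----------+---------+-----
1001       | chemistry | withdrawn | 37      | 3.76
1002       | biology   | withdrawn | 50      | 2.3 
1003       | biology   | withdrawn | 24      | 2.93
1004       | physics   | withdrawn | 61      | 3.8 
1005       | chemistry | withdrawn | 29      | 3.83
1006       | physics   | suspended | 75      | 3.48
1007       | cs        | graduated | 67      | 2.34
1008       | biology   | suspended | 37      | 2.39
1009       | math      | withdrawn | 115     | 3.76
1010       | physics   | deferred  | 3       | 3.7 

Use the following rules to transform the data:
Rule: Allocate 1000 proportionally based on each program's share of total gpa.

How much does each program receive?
biology: 235.99, chemistry: 235.06, cs: 72.47, math: 116.44, physics: 340.04

Step 1: Calculate total gpa = 32.29
Step 2: Calculate each program's proportion:
  biology: 7.62/32.29 = 23.60% → 235.99
  chemistry: 7.59/32.29 = 23.51% → 235.06
  cs: 2.34/32.29 = 7.25% → 72.47
  math: 3.76/32.29 = 11.64% → 116.44
  physics: 10.98/32.29 = 34.00% → 340.04
Step 3: Verify: sum of allocations ≈ 1000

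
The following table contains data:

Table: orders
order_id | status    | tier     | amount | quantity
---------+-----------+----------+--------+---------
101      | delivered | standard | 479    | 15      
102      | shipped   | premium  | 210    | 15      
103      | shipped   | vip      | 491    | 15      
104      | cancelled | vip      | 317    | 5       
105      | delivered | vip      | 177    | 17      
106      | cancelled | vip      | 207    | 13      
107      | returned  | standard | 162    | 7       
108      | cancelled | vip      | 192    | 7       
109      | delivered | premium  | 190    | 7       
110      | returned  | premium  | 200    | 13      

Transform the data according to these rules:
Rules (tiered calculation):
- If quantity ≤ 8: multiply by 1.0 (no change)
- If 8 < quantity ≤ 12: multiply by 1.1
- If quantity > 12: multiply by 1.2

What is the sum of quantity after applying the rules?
131.6

Step 1: Tier 1 (quantity ≤ 8): 4 records, sum = 26 × 1.0 = 26.0
Step 2: Tier 2 (8 < quantity ≤ 12): 0 records, sum = 0 × 1.1 = 0.0
Step 3: Tier 3 (quantity > 12): 6 records, sum = 88 × 1.2 = 105.6
Step 4: Final sum = 26.0 + 0.0 + 105.6 = 131.6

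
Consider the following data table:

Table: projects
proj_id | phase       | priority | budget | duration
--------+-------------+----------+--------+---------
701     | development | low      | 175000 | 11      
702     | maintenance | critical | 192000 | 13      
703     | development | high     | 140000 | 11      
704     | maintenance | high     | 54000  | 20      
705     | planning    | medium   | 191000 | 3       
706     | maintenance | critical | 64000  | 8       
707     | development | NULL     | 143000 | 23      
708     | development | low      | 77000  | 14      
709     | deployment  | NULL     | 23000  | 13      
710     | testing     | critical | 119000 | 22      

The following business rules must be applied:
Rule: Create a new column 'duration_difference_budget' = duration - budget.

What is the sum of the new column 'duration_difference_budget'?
-1177862

Step 1: For each record, compute duration - budget
Example calculations:
  11 - 175000 = -174989
  13 - 192000 = -191987
  11 - 140000 = -139989
  ...
Step 2: Sum all derived values
Step 3: Total = -1177862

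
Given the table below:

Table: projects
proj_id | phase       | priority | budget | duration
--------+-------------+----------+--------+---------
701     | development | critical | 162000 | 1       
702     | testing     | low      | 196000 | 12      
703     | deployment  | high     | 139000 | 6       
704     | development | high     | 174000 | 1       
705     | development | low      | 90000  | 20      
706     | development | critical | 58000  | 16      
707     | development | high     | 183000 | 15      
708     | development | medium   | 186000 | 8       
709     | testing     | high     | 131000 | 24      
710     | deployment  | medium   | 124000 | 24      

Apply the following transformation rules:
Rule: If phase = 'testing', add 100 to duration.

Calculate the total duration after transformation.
327

Step 1: Count records where phase = 'testing': 2
Step 2: Total bonus added: 2 × 100 = 200
Step 3: Original sum of duration: 127
Step 4: Final sum = 127 + 200 = 327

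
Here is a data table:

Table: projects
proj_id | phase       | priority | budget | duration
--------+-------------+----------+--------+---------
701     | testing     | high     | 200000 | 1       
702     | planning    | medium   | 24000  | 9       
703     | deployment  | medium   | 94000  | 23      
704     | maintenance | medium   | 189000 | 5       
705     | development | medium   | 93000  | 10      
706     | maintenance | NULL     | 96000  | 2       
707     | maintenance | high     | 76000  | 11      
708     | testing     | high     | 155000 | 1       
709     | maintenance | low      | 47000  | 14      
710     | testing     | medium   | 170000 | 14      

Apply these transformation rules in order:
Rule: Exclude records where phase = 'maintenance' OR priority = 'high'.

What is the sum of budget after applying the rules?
381000

Step 1: Find records where phase = 'maintenance' OR priority = 'high'
Step 2: 6 records match, summing to 763000
Step 3: Original sum: 1144000
Step 4: Remaining sum = 1144000 - 763000 = 381000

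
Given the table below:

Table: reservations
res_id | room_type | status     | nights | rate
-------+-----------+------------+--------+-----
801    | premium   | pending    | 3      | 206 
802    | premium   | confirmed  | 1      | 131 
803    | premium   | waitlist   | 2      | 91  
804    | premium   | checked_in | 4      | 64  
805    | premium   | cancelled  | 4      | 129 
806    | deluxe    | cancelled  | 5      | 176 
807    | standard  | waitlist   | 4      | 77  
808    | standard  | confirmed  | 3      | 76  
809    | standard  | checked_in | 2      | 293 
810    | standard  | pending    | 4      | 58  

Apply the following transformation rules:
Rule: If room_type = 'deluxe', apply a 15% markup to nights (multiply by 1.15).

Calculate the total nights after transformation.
32.75

Step 1: Records with room_type = 'deluxe' have total nights = 5
Step 2: Apply multiplier: 5 × 1.15 = 5.75
Step 3: Other records total: 27
Step 4: Final sum = 5.75 + 27 = 32.75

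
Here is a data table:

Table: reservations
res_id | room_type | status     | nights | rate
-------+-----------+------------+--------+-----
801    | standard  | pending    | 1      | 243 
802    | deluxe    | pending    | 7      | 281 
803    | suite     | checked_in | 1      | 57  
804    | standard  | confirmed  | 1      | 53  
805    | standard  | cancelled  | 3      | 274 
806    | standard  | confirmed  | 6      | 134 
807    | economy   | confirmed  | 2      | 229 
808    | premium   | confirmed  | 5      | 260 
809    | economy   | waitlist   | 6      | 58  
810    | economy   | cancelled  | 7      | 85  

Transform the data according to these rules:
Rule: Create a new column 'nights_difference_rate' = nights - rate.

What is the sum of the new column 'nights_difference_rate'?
-1635

Step 1: For each record, compute nights - rate
Example calculations:
  1 - 243 = -242
  7 - 281 = -274
  1 - 57 = -56
  ...
Step 2: Sum all derived values
Step 3: Total = -1635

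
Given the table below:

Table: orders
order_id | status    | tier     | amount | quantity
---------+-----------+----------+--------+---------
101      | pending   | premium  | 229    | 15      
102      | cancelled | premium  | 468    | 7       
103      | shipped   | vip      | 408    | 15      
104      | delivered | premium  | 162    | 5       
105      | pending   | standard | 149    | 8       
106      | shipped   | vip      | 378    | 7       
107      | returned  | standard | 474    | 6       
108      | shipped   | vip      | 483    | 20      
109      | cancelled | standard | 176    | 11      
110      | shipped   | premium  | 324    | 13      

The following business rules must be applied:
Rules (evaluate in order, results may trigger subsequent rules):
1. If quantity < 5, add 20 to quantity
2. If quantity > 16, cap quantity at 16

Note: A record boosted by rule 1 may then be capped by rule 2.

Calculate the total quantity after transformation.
103

Step 1: Apply rule 1 to records with quantity < 5
  - 0 records get bonus of 20
  - Of these, 0 records then exceed 16 and get capped
Step 2: Apply rule 2 to records with quantity > 16
  - 1 records (original) are capped
Step 3: Calculate final sum = 103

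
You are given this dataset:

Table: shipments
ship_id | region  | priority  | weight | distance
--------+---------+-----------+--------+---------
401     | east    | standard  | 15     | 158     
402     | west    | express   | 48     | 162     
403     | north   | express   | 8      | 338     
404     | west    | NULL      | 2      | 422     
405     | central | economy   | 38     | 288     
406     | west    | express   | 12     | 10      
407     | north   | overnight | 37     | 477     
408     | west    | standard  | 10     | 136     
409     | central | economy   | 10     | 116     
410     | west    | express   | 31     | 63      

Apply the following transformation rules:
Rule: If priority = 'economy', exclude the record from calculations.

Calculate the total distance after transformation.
1766

Step 1: Identify records where priority = 'economy'
Step 2: The excluded records sum to 404
Step 3: Original total distance = 2170
Step 4: Remaining total = 2170 - 404 = 1766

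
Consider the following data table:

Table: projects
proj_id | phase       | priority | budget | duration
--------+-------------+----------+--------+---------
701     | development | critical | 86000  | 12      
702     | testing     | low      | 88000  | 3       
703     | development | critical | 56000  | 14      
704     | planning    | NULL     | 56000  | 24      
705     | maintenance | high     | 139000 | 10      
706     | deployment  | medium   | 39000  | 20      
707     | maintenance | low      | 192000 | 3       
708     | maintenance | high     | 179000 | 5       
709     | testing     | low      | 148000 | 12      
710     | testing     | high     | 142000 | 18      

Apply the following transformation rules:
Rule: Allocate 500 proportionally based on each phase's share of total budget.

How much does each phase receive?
deployment: 17.33, development: 63.11, maintenance: 226.67, planning: 24.89, testing: 168.0

Step 1: Calculate total budget = 1125000
Step 2: Calculate each phase's proportion:
  deployment: 39000/1125000 = 3.47% → 17.33
  development: 142000/1125000 = 12.62% → 63.11
  maintenance: 510000/1125000 = 45.33% → 226.67
  planning: 56000/1125000 = 4.98% → 24.89
  testing: 378000/1125000 = 33.60% → 168.0
Step 3: Verify: sum of allocations ≈ 500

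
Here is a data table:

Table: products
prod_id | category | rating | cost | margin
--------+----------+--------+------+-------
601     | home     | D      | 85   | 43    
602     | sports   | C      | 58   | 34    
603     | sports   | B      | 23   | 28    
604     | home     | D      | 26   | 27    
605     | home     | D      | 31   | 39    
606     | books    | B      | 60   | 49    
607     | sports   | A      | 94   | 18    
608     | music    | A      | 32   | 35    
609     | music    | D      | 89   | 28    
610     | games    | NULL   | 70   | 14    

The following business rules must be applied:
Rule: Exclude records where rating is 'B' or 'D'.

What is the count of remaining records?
4

Step 1: Count records to exclude
  - 2 (B) + 4 (D) = 6 records
Step 2: Total records: 10
Step 3: Remaining = 10 - 6 = 4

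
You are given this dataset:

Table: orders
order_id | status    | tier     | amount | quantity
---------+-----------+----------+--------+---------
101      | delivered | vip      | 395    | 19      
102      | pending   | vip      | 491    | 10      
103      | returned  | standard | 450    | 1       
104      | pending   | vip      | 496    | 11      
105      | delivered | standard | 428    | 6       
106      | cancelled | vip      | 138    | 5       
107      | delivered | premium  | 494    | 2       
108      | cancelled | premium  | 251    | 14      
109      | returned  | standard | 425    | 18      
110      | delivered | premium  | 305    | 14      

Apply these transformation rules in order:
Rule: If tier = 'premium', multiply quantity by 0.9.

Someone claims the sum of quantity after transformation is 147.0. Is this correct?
No, the correct result is 97.0.

Step 1: Calculate the correct sum after transformation
Step 2: Apply multiplier 0.9 to records where tier = 'premium'
Step 3: Correct result = 97.0
Step 4: Claimed result = 147.0
Step 5: 97.0 ≠ 147.0
Conclusion: The claimed result is incorrect. The correct answer is 97.0.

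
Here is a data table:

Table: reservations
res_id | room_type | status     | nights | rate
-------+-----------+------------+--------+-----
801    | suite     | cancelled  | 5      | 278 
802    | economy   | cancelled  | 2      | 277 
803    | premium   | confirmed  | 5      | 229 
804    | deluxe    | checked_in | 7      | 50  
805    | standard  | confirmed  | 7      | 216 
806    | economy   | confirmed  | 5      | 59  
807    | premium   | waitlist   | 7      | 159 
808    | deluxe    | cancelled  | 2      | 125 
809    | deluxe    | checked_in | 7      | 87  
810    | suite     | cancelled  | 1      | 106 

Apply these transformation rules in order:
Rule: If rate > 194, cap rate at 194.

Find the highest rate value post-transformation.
194

Step 1: Original maximum rate = 278
Step 2: Apply cap at 194
Step 3: 4 records had rate > 194 and were capped
Step 4: Maximum after transformation = 194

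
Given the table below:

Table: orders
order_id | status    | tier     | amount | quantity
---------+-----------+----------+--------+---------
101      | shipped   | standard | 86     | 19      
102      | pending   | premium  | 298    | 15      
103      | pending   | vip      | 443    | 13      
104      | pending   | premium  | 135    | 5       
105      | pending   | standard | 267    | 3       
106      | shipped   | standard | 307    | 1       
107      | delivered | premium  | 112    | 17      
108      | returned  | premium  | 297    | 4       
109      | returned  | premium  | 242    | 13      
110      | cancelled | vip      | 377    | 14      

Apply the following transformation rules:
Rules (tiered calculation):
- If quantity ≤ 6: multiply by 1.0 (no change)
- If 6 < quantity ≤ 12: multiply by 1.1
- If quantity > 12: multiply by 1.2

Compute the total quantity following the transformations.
122.2

Step 1: Tier 1 (quantity ≤ 6): 4 records, sum = 13 × 1.0 = 13.0
Step 2: Tier 2 (6 < quantity ≤ 12): 0 records, sum = 0 × 1.1 = 0.0
Step 3: Tier 3 (quantity > 12): 6 records, sum = 91 × 1.2 = 109.2
Step 4: Final sum = 13.0 + 0.0 + 109.2 = 122.2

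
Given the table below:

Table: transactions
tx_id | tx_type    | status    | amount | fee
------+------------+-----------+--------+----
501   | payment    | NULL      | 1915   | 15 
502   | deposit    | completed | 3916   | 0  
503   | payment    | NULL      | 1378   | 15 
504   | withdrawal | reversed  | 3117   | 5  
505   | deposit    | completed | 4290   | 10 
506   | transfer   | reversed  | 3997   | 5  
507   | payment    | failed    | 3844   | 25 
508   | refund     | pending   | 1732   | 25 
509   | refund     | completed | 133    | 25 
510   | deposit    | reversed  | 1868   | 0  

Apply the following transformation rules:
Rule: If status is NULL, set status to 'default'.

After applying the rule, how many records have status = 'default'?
2

Step 1: Count records where status IS NULL
Step 2: Found 2 records with NULL status
Step 3: These records will have status set to 'default'
Step 4: Records already having status = 'default': 0
Step 5: Answer: 2 + 0 = 2 records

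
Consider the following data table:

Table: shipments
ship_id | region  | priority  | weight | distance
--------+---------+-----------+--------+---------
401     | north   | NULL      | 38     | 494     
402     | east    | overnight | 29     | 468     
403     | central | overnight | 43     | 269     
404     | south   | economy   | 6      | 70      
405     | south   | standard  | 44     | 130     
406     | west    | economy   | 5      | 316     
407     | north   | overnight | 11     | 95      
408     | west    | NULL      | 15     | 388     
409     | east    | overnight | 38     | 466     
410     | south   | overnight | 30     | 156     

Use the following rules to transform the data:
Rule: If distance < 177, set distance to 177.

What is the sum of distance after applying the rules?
3109

Step 1: 4 records have distance < 177
Step 2: These records originally summed to 451
Step 3: After setting to minimum: 4 × 177 = 708
Step 4: Unaffected records sum: 2401
Step 5: Final sum = 708 + 2401 = 3109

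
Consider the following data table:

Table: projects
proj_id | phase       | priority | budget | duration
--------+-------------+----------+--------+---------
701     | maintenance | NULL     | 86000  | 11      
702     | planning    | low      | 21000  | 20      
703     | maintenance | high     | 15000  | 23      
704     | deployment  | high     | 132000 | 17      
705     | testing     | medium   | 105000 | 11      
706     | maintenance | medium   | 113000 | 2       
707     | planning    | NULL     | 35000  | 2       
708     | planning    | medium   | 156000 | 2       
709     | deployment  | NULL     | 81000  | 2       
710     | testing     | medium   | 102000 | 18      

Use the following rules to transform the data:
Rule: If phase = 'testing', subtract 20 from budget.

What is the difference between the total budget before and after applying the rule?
40

Step 1: Original sum of budget = 846000
Step 2: 2 records have phase = 'testing'
Step 3: Each affected record changes by -20
Step 4: Total change = 2 × -20 = -40
Step 5: New sum = 846000 + -40 = 845960
Step 6: Difference = |845960 - 846000| = 40
        (Sum decreased by 40)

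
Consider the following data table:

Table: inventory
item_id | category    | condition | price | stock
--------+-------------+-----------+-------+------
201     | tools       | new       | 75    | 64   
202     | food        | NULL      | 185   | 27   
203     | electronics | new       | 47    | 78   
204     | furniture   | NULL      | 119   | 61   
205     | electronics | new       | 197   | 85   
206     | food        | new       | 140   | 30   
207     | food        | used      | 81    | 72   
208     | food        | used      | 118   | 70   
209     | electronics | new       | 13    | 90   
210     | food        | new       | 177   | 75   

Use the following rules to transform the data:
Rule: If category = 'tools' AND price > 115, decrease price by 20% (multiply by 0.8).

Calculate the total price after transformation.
1152

Step 1: Find records where category = 'tools' AND price > 115
Step 2: 0 records match, summing to 0
Step 3: After multiplier: 0 × 0.8 = 0.0
Step 4: Unaffected records sum: 1152
Step 5: Final sum = 0.0 + 1152 = 1152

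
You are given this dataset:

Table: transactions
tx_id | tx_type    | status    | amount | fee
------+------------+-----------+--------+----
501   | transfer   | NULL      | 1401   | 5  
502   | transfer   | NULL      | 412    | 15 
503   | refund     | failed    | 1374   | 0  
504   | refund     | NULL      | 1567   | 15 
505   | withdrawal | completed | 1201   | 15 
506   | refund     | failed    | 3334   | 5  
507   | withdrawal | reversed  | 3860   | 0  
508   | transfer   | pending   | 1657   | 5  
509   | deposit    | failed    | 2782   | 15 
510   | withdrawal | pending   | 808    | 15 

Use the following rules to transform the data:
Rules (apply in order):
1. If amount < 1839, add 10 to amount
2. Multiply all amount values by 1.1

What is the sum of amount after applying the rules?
20312.6

Step 1: Apply Rule 1 - Add 10 to records with amount < 1839
  - 7 records affected: 8420 + (7 × 10) = 8490
  - Unaffected records: 9976
  - Sum after Rule 1: 18466
Step 2: Apply Rule 2 - Multiply all by 1.1
  - 18466 × 1.1 = 20312.6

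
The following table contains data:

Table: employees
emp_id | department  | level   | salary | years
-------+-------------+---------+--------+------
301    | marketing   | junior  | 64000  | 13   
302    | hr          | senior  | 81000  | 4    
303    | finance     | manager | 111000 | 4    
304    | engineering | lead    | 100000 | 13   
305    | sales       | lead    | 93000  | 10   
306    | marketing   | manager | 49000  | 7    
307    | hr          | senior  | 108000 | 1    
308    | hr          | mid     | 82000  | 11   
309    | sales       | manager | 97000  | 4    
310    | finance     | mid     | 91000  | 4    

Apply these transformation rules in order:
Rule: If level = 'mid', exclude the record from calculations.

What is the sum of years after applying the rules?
56

Step 1: Identify records where level = 'mid'
Step 2: The excluded records sum to 15
Step 3: Original total years = 71
Step 4: Remaining total = 71 - 15 = 56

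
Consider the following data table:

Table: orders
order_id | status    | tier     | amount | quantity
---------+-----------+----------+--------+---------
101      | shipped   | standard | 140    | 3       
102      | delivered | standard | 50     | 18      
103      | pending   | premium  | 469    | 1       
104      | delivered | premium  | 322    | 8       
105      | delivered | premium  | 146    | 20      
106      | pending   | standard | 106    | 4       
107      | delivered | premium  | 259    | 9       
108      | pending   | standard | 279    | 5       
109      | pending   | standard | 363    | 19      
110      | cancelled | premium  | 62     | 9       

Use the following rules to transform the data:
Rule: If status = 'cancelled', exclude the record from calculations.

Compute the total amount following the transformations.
2134

Step 1: Identify records where status = 'cancelled'
Step 2: The excluded records sum to 62
Step 3: Original total amount = 2196
Step 4: Remaining total = 2196 - 62 = 2134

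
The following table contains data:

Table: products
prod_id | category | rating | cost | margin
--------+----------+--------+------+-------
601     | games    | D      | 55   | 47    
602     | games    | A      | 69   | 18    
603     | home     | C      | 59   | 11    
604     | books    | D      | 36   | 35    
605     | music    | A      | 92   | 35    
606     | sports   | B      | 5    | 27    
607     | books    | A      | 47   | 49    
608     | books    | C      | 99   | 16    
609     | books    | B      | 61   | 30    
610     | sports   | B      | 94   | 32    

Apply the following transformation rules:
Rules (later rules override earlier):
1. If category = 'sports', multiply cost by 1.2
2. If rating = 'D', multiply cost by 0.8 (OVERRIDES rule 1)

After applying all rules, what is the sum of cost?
618.6

Step 1: Rule 2 takes priority for records with rating = 'D'
  - 2 records: 91 × 0.8 = 72.8
Step 2: Rule 1 applies to remaining records with category = 'sports'
  - 2 records: 99 × 1.2 = 118.8
Step 3: Other records unchanged: 427
Step 4: Final sum = 72.8 + 118.8 + 427 = 618.6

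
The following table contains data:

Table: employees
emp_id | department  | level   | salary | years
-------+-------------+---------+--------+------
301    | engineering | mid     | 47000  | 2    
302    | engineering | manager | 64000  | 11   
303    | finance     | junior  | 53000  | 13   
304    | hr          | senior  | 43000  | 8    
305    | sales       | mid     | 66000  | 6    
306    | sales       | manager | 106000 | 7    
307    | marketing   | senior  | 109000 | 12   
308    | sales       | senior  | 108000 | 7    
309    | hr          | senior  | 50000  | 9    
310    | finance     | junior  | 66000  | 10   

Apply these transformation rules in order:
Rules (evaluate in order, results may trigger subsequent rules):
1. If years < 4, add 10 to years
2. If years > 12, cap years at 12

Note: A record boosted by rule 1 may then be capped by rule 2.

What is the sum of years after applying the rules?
94

Step 1: Apply rule 1 to records with years < 4
  - 1 records get bonus of 10
  - Of these, 0 records then exceed 12 and get capped
Step 2: Apply rule 2 to records with years > 12
  - 1 records (original) are capped
Step 3: Calculate final sum = 94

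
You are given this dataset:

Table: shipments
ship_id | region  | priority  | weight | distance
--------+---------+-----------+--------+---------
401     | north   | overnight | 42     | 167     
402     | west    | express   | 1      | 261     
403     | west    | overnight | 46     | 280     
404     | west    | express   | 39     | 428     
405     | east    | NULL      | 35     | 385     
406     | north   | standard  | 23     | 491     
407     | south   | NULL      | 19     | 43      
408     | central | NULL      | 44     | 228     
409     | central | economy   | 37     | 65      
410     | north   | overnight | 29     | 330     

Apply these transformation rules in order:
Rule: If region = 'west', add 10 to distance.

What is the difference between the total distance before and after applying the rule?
30

Step 1: Original sum of distance = 2678
Step 2: 3 records have region = 'west'
Step 3: Each affected record changes by 10
Step 4: Total change = 3 × 10 = 30
Step 5: New sum = 2678 + 30 = 2708
Step 6: Difference = |2708 - 2678| = 30
        (Sum increased by 30)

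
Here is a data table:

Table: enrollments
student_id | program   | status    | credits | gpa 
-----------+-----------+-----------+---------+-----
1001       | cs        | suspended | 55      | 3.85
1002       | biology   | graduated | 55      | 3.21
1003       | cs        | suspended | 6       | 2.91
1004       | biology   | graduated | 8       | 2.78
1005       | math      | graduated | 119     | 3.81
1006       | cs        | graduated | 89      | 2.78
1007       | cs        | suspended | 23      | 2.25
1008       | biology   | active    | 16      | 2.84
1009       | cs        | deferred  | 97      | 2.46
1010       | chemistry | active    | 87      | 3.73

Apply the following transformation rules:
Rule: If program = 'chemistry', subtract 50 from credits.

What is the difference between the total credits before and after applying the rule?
50

Step 1: Original sum of credits = 555
Step 2: 1 records have program = 'chemistry'
Step 3: Each affected record changes by -50
Step 4: Total change = 1 × -50 = -50
Step 5: New sum = 555 + -50 = 505
Step 6: Difference = |505 - 555| = 50
        (Sum decreased by 50)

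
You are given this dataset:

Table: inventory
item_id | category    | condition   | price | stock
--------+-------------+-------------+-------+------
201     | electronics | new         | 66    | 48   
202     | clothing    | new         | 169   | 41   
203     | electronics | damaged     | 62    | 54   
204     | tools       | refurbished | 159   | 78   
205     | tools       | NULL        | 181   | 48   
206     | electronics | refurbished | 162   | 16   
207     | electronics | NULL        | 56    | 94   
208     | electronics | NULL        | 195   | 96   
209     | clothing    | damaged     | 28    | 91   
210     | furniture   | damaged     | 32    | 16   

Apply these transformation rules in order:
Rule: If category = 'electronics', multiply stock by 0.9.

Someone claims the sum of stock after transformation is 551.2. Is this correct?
Yes, the result is correct.

Step 1: Calculate the correct sum after transformation
Step 2: Apply multiplier 0.9 to records where category = 'electronics'
Step 3: Correct result = 551.2
Step 4: Claimed result = 551.2
Step 5: 551.2 = 551.2 ✓
Conclusion: The claimed result is correct.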